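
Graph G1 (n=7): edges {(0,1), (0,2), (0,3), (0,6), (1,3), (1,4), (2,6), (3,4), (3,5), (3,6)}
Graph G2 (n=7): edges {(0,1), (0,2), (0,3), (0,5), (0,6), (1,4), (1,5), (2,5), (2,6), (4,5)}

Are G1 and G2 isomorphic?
Yes, isomorphic

The graphs are isomorphic.
One valid mapping φ: V(G1) → V(G2): 0→5, 1→2, 2→4, 3→0, 4→6, 5→3, 6→1

Verify φ preserves adjacency — for each edge of G1, its image is an edge of G2:
  (0,1) → (φ(0),φ(1)) = (2,5) ∈ E(G2) ✓
  (0,2) → (φ(0),φ(2)) = (4,5) ∈ E(G2) ✓
  (0,3) → (φ(0),φ(3)) = (0,5) ∈ E(G2) ✓
  (0,6) → (φ(0),φ(6)) = (1,5) ∈ E(G2) ✓
  (1,3) → (φ(1),φ(3)) = (0,2) ∈ E(G2) ✓
  (1,4) → (φ(1),φ(4)) = (2,6) ∈ E(G2) ✓
  (2,6) → (φ(2),φ(6)) = (1,4) ∈ E(G2) ✓
  (3,4) → (φ(3),φ(4)) = (0,6) ∈ E(G2) ✓
  (3,5) → (φ(3),φ(5)) = (0,3) ∈ E(G2) ✓
  (3,6) → (φ(3),φ(6)) = (0,1) ∈ E(G2) ✓
All 10 edges of G1 map to edges of G2, and |E(G1)| = |E(G2)| = 10, so φ is a bijection on edges as well as vertices. Hence G1 ≅ G2.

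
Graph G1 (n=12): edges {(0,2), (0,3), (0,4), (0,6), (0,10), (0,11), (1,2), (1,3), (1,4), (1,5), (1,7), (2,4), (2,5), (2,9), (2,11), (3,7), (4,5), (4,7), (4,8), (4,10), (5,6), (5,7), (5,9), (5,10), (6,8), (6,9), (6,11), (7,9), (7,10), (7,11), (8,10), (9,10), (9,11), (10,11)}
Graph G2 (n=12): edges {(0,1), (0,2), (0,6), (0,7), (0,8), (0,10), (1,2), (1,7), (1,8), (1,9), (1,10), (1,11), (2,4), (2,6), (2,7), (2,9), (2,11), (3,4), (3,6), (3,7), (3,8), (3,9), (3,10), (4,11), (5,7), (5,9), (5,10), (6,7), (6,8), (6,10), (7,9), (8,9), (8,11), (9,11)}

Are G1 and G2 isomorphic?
Yes, isomorphic

The graphs are isomorphic.
One valid mapping φ: V(G1) → V(G2): 0→3, 1→11, 2→8, 3→4, 4→9, 5→1, 6→10, 7→2, 8→5, 9→0, 10→7, 11→6

Verify φ preserves adjacency — for each edge of G1, its image is an edge of G2:
  (0,2) → (φ(0),φ(2)) = (3,8) ∈ E(G2) ✓
  (0,3) → (φ(0),φ(3)) = (3,4) ∈ E(G2) ✓
  (0,4) → (φ(0),φ(4)) = (3,9) ∈ E(G2) ✓
  (0,6) → (φ(0),φ(6)) = (3,10) ∈ E(G2) ✓
  (0,10) → (φ(0),φ(10)) = (3,7) ∈ E(G2) ✓
  (0,11) → (φ(0),φ(11)) = (3,6) ∈ E(G2) ✓
  (1,2) → (φ(1),φ(2)) = (8,11) ∈ E(G2) ✓
  (1,3) → (φ(1),φ(3)) = (4,11) ∈ E(G2) ✓
  (1,4) → (φ(1),φ(4)) = (9,11) ∈ E(G2) ✓
  (1,5) → (φ(1),φ(5)) = (1,11) ∈ E(G2) ✓
  (1,7) → (φ(1),φ(7)) = (2,11) ∈ E(G2) ✓
  (2,4) → (φ(2),φ(4)) = (8,9) ∈ E(G2) ✓
  (2,5) → (φ(2),φ(5)) = (1,8) ∈ E(G2) ✓
  (2,9) → (φ(2),φ(9)) = (0,8) ∈ E(G2) ✓
  (2,11) → (φ(2),φ(11)) = (6,8) ∈ E(G2) ✓
  (3,7) → (φ(3),φ(7)) = (2,4) ∈ E(G2) ✓
  (4,5) → (φ(4),φ(5)) = (1,9) ∈ E(G2) ✓
  (4,7) → (φ(4),φ(7)) = (2,9) ∈ E(G2) ✓
  (4,8) → (φ(4),φ(8)) = (5,9) ∈ E(G2) ✓
  (4,10) → (φ(4),φ(10)) = (7,9) ∈ E(G2) ✓
  (5,6) → (φ(5),φ(6)) = (1,10) ∈ E(G2) ✓
  (5,7) → (φ(5),φ(7)) = (1,2) ∈ E(G2) ✓
  (5,9) → (φ(5),φ(9)) = (0,1) ∈ E(G2) ✓
  (5,10) → (φ(5),φ(10)) = (1,7) ∈ E(G2) ✓
  (6,8) → (φ(6),φ(8)) = (5,10) ∈ E(G2) ✓
  (6,9) → (φ(6),φ(9)) = (0,10) ∈ E(G2) ✓
  (6,11) → (φ(6),φ(11)) = (6,10) ∈ E(G2) ✓
  (7,9) → (φ(7),φ(9)) = (0,2) ∈ E(G2) ✓
  (7,10) → (φ(7),φ(10)) = (2,7) ∈ E(G2) ✓
  (7,11) → (φ(7),φ(11)) = (2,6) ∈ E(G2) ✓
  (8,10) → (φ(8),φ(10)) = (5,7) ∈ E(G2) ✓
  (9,10) → (φ(9),φ(10)) = (0,7) ∈ E(G2) ✓
  (9,11) → (φ(9),φ(11)) = (0,6) ∈ E(G2) ✓
  (10,11) → (φ(10),φ(11)) = (6,7) ∈ E(G2) ✓
All 34 edges of G1 map to edges of G2, and |E(G1)| = |E(G2)| = 34, so φ is a bijection on edges as well as vertices. Hence G1 ≅ G2.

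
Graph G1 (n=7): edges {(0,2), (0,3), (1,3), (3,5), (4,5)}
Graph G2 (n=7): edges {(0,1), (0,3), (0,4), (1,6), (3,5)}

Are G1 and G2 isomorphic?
Yes, isomorphic

The graphs are isomorphic.
One valid mapping φ: V(G1) → V(G2): 0→3, 1→4, 2→5, 3→0, 4→6, 5→1, 6→2

Verify φ preserves adjacency — for each edge of G1, its image is an edge of G2:
  (0,2) → (φ(0),φ(2)) = (3,5) ∈ E(G2) ✓
  (0,3) → (φ(0),φ(3)) = (0,3) ∈ E(G2) ✓
  (1,3) → (φ(1),φ(3)) = (0,4) ∈ E(G2) ✓
  (3,5) → (φ(3),φ(5)) = (0,1) ∈ E(G2) ✓
  (4,5) → (φ(4),φ(5)) = (1,6) ∈ E(G2) ✓
All 5 edges of G1 map to edges of G2, and |E(G1)| = |E(G2)| = 5, so φ is a bijection on edges as well as vertices. Hence G1 ≅ G2.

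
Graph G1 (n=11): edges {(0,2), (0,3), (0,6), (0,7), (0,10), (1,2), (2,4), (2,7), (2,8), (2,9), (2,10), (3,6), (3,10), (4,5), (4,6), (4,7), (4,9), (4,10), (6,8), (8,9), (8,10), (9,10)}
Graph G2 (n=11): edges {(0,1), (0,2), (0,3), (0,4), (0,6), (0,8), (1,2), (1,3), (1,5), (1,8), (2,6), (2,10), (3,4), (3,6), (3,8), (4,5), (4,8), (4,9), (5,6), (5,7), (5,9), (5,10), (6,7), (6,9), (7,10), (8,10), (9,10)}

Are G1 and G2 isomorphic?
No, not isomorphic

The graphs are NOT isomorphic.

Degrees in G1: deg(0)=5, deg(1)=1, deg(2)=7, deg(3)=3, deg(4)=6, deg(5)=1, deg(6)=4, deg(7)=3, deg(8)=4, deg(9)=4, deg(10)=6.
Sorted degree sequence of G1: [7, 6, 6, 5, 4, 4, 4, 3, 3, 1, 1].
Degrees in G2: deg(0)=6, deg(1)=5, deg(2)=4, deg(3)=5, deg(4)=5, deg(5)=6, deg(6)=6, deg(7)=3, deg(8)=5, deg(9)=4, deg(10)=5.
Sorted degree sequence of G2: [6, 6, 6, 5, 5, 5, 5, 5, 4, 4, 3].
The (sorted) degree sequence is an isomorphism invariant, so since G1 and G2 have different degree sequences they cannot be isomorphic.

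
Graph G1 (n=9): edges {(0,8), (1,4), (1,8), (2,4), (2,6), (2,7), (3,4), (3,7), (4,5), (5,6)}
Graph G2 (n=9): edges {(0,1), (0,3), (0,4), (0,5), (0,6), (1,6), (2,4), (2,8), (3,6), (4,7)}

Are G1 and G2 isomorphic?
No, not isomorphic

The graphs are NOT isomorphic.

Counting triangles (3-cliques): G1 has 0, G2 has 2.
Triangle count is an isomorphism invariant, so differing triangle counts rule out isomorphism.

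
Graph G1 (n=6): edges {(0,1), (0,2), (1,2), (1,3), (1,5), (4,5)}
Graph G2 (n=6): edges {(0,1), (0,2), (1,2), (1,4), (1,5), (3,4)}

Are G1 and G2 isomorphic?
Yes, isomorphic

The graphs are isomorphic.
One valid mapping φ: V(G1) → V(G2): 0→2, 1→1, 2→0, 3→5, 4→3, 5→4

Verify φ preserves adjacency — for each edge of G1, its image is an edge of G2:
  (0,1) → (φ(0),φ(1)) = (1,2) ∈ E(G2) ✓
  (0,2) → (φ(0),φ(2)) = (0,2) ∈ E(G2) ✓
  (1,2) → (φ(1),φ(2)) = (0,1) ∈ E(G2) ✓
  (1,3) → (φ(1),φ(3)) = (1,5) ∈ E(G2) ✓
  (1,5) → (φ(1),φ(5)) = (1,4) ∈ E(G2) ✓
  (4,5) → (φ(4),φ(5)) = (3,4) ∈ E(G2) ✓
All 6 edges of G1 map to edges of G2, and |E(G1)| = |E(G2)| = 6, so φ is a bijection on edges as well as vertices. Hence G1 ≅ G2.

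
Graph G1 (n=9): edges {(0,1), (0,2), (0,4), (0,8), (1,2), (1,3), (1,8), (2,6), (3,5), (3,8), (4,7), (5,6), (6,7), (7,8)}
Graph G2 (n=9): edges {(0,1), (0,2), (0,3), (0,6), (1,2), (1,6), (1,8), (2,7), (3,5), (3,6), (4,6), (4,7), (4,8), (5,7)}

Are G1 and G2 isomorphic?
Yes, isomorphic

The graphs are isomorphic.
One valid mapping φ: V(G1) → V(G2): 0→1, 1→0, 2→2, 3→3, 4→8, 5→5, 6→7, 7→4, 8→6

Verify φ preserves adjacency — for each edge of G1, its image is an edge of G2:
  (0,1) → (φ(0),φ(1)) = (0,1) ∈ E(G2) ✓
  (0,2) → (φ(0),φ(2)) = (1,2) ∈ E(G2) ✓
  (0,4) → (φ(0),φ(4)) = (1,8) ∈ E(G2) ✓
  (0,8) → (φ(0),φ(8)) = (1,6) ∈ E(G2) ✓
  (1,2) → (φ(1),φ(2)) = (0,2) ∈ E(G2) ✓
  (1,3) → (φ(1),φ(3)) = (0,3) ∈ E(G2) ✓
  (1,8) → (φ(1),φ(8)) = (0,6) ∈ E(G2) ✓
  (2,6) → (φ(2),φ(6)) = (2,7) ∈ E(G2) ✓
  (3,5) → (φ(3),φ(5)) = (3,5) ∈ E(G2) ✓
  (3,8) → (φ(3),φ(8)) = (3,6) ∈ E(G2) ✓
  (4,7) → (φ(4),φ(7)) = (4,8) ∈ E(G2) ✓
  (5,6) → (φ(5),φ(6)) = (5,7) ∈ E(G2) ✓
  (6,7) → (φ(6),φ(7)) = (4,7) ∈ E(G2) ✓
  (7,8) → (φ(7),φ(8)) = (4,6) ∈ E(G2) ✓
All 14 edges of G1 map to edges of G2, and |E(G1)| = |E(G2)| = 14, so φ is a bijection on edges as well as vertices. Hence G1 ≅ G2.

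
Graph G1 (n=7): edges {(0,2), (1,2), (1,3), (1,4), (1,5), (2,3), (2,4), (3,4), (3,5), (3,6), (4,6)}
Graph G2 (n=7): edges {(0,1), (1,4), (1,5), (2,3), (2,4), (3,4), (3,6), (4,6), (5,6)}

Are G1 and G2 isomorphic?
No, not isomorphic

The graphs are NOT isomorphic.

Counting triangles (3-cliques): G1 has 6, G2 has 2.
Triangle count is an isomorphism invariant, so differing triangle counts rule out isomorphism.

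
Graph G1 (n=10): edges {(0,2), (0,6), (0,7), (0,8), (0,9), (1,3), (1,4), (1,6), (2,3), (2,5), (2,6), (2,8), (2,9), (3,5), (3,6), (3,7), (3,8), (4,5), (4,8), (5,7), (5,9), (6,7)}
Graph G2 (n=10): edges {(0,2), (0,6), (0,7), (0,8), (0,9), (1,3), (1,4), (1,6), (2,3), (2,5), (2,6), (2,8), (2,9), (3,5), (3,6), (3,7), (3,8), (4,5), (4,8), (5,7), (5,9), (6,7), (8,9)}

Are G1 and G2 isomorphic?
No, not isomorphic

The graphs are NOT isomorphic.

Counting edges: G1 has 22 edge(s); G2 has 23 edge(s).
Edge count is an isomorphism invariant (a bijection on vertices induces a bijection on edges), so differing edge counts rule out isomorphism.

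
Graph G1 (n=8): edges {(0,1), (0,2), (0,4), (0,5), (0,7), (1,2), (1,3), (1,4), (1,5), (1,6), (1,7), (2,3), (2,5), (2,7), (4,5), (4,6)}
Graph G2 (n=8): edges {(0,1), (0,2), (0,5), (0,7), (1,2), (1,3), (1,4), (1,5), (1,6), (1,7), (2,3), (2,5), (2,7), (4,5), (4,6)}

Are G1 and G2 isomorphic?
No, not isomorphic

The graphs are NOT isomorphic.

Counting edges: G1 has 16 edge(s); G2 has 15 edge(s).
Edge count is an isomorphism invariant (a bijection on vertices induces a bijection on edges), so differing edge counts rule out isomorphism.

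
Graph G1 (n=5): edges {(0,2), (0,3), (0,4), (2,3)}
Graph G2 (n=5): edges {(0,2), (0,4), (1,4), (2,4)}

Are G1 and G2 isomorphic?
Yes, isomorphic

The graphs are isomorphic.
One valid mapping φ: V(G1) → V(G2): 0→4, 1→3, 2→0, 3→2, 4→1

Verify φ preserves adjacency — for each edge of G1, its image is an edge of G2:
  (0,2) → (φ(0),φ(2)) = (0,4) ∈ E(G2) ✓
  (0,3) → (φ(0),φ(3)) = (2,4) ∈ E(G2) ✓
  (0,4) → (φ(0),φ(4)) = (1,4) ∈ E(G2) ✓
  (2,3) → (φ(2),φ(3)) = (0,2) ∈ E(G2) ✓
All 4 edges of G1 map to edges of G2, and |E(G1)| = |E(G2)| = 4, so φ is a bijection on edges as well as vertices. Hence G1 ≅ G2.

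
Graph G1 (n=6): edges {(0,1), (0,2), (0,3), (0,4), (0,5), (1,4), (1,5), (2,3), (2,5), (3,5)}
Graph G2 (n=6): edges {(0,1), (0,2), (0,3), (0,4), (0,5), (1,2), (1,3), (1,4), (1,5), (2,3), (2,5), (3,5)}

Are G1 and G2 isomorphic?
No, not isomorphic

The graphs are NOT isomorphic.

Counting edges: G1 has 10 edge(s); G2 has 12 edge(s).
Edge count is an isomorphism invariant (a bijection on vertices induces a bijection on edges), so differing edge counts rule out isomorphism.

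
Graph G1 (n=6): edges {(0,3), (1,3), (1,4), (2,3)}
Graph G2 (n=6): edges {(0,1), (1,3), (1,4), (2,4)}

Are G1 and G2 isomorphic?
Yes, isomorphic

The graphs are isomorphic.
One valid mapping φ: V(G1) → V(G2): 0→3, 1→4, 2→0, 3→1, 4→2, 5→5

Verify φ preserves adjacency — for each edge of G1, its image is an edge of G2:
  (0,3) → (φ(0),φ(3)) = (1,3) ∈ E(G2) ✓
  (1,3) → (φ(1),φ(3)) = (1,4) ∈ E(G2) ✓
  (1,4) → (φ(1),φ(4)) = (2,4) ∈ E(G2) ✓
  (2,3) → (φ(2),φ(3)) = (0,1) ∈ E(G2) ✓
All 4 edges of G1 map to edges of G2, and |E(G1)| = |E(G2)| = 4, so φ is a bijection on edges as well as vertices. Hence G1 ≅ G2.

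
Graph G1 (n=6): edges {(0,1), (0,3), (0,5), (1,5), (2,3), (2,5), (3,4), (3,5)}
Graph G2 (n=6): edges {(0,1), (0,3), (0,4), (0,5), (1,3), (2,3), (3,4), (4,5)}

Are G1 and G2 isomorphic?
Yes, isomorphic

The graphs are isomorphic.
One valid mapping φ: V(G1) → V(G2): 0→4, 1→5, 2→1, 3→3, 4→2, 5→0

Verify φ preserves adjacency — for each edge of G1, its image is an edge of G2:
  (0,1) → (φ(0),φ(1)) = (4,5) ∈ E(G2) ✓
  (0,3) → (φ(0),φ(3)) = (3,4) ∈ E(G2) ✓
  (0,5) → (φ(0),φ(5)) = (0,4) ∈ E(G2) ✓
  (1,5) → (φ(1),φ(5)) = (0,5) ∈ E(G2) ✓
  (2,3) → (φ(2),φ(3)) = (1,3) ∈ E(G2) ✓
  (2,5) → (φ(2),φ(5)) = (0,1) ∈ E(G2) ✓
  (3,4) → (φ(3),φ(4)) = (2,3) ∈ E(G2) ✓
  (3,5) → (φ(3),φ(5)) = (0,3) ∈ E(G2) ✓
All 8 edges of G1 map to edges of G2, and |E(G1)| = |E(G2)| = 8, so φ is a bijection on edges as well as vertices. Hence G1 ≅ G2.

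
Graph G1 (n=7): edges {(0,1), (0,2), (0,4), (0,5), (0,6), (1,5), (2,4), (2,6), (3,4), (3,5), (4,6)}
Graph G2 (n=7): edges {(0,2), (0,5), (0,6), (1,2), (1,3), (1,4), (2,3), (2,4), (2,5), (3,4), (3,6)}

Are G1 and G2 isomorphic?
Yes, isomorphic

The graphs are isomorphic.
One valid mapping φ: V(G1) → V(G2): 0→2, 1→5, 2→4, 3→6, 4→3, 5→0, 6→1

Verify φ preserves adjacency — for each edge of G1, its image is an edge of G2:
  (0,1) → (φ(0),φ(1)) = (2,5) ∈ E(G2) ✓
  (0,2) → (φ(0),φ(2)) = (2,4) ∈ E(G2) ✓
  (0,4) → (φ(0),φ(4)) = (2,3) ∈ E(G2) ✓
  (0,5) → (φ(0),φ(5)) = (0,2) ∈ E(G2) ✓
  (0,6) → (φ(0),φ(6)) = (1,2) ∈ E(G2) ✓
  (1,5) → (φ(1),φ(5)) = (0,5) ∈ E(G2) ✓
  (2,4) → (φ(2),φ(4)) = (3,4) ∈ E(G2) ✓
  (2,6) → (φ(2),φ(6)) = (1,4) ∈ E(G2) ✓
  (3,4) → (φ(3),φ(4)) = (3,6) ∈ E(G2) ✓
  (3,5) → (φ(3),φ(5)) = (0,6) ∈ E(G2) ✓
  (4,6) → (φ(4),φ(6)) = (1,3) ∈ E(G2) ✓
All 11 edges of G1 map to edges of G2, and |E(G1)| = |E(G2)| = 11, so φ is a bijection on edges as well as vertices. Hence G1 ≅ G2.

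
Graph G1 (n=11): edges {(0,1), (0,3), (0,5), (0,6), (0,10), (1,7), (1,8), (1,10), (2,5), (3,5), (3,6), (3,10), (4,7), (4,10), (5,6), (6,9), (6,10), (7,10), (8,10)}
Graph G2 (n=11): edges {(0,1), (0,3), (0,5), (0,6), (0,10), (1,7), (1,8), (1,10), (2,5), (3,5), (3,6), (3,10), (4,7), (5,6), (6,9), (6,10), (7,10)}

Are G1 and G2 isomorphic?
No, not isomorphic

The graphs are NOT isomorphic.

Counting edges: G1 has 19 edge(s); G2 has 17 edge(s).
Edge count is an isomorphism invariant (a bijection on vertices induces a bijection on edges), so differing edge counts rule out isomorphism.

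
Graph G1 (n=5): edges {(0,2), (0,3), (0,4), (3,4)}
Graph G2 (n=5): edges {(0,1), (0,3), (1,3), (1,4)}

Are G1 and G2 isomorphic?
Yes, isomorphic

The graphs are isomorphic.
One valid mapping φ: V(G1) → V(G2): 0→1, 1→2, 2→4, 3→3, 4→0

Verify φ preserves adjacency — for each edge of G1, its image is an edge of G2:
  (0,2) → (φ(0),φ(2)) = (1,4) ∈ E(G2) ✓
  (0,3) → (φ(0),φ(3)) = (1,3) ∈ E(G2) ✓
  (0,4) → (φ(0),φ(4)) = (0,1) ∈ E(G2) ✓
  (3,4) → (φ(3),φ(4)) = (0,3) ∈ E(G2) ✓
All 4 edges of G1 map to edges of G2, and |E(G1)| = |E(G2)| = 4, so φ is a bijection on edges as well as vertices. Hence G1 ≅ G2.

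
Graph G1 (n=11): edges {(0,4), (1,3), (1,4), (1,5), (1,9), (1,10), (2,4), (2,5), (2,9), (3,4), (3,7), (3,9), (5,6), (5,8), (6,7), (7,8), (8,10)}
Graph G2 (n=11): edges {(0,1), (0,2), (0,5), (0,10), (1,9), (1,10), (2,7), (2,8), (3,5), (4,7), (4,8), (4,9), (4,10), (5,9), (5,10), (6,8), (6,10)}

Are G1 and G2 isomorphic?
Yes, isomorphic

The graphs are isomorphic.
One valid mapping φ: V(G1) → V(G2): 0→3, 1→10, 2→9, 3→0, 4→5, 5→4, 6→7, 7→2, 8→8, 9→1, 10→6

Verify φ preserves adjacency — for each edge of G1, its image is an edge of G2:
  (0,4) → (φ(0),φ(4)) = (3,5) ∈ E(G2) ✓
  (1,3) → (φ(1),φ(3)) = (0,10) ∈ E(G2) ✓
  (1,4) → (φ(1),φ(4)) = (5,10) ∈ E(G2) ✓
  (1,5) → (φ(1),φ(5)) = (4,10) ∈ E(G2) ✓
  (1,9) → (φ(1),φ(9)) = (1,10) ∈ E(G2) ✓
  (1,10) → (φ(1),φ(10)) = (6,10) ∈ E(G2) ✓
  (2,4) → (φ(2),φ(4)) = (5,9) ∈ E(G2) ✓
  (2,5) → (φ(2),φ(5)) = (4,9) ∈ E(G2) ✓
  (2,9) → (φ(2),φ(9)) = (1,9) ∈ E(G2) ✓
  (3,4) → (φ(3),φ(4)) = (0,5) ∈ E(G2) ✓
  (3,7) → (φ(3),φ(7)) = (0,2) ∈ E(G2) ✓
  (3,9) → (φ(3),φ(9)) = (0,1) ∈ E(G2) ✓
  (5,6) → (φ(5),φ(6)) = (4,7) ∈ E(G2) ✓
  (5,8) → (φ(5),φ(8)) = (4,8) ∈ E(G2) ✓
  (6,7) → (φ(6),φ(7)) = (2,7) ∈ E(G2) ✓
  (7,8) → (φ(7),φ(8)) = (2,8) ∈ E(G2) ✓
  (8,10) → (φ(8),φ(10)) = (6,8) ∈ E(G2) ✓
All 17 edges of G1 map to edges of G2, and |E(G1)| = |E(G2)| = 17, so φ is a bijection on edges as well as vertices. Hence G1 ≅ G2.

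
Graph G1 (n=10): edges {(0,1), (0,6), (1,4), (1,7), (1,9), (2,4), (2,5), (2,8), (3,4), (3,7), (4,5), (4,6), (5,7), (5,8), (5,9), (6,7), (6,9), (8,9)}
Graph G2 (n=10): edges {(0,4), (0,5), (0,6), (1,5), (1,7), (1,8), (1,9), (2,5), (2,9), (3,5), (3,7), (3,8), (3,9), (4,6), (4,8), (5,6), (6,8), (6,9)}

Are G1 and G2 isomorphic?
Yes, isomorphic

The graphs are isomorphic.
One valid mapping φ: V(G1) → V(G2): 0→7, 1→3, 2→0, 3→2, 4→5, 5→6, 6→1, 7→9, 8→4, 9→8

Verify φ preserves adjacency — for each edge of G1, its image is an edge of G2:
  (0,1) → (φ(0),φ(1)) = (3,7) ∈ E(G2) ✓
  (0,6) → (φ(0),φ(6)) = (1,7) ∈ E(G2) ✓
  (1,4) → (φ(1),φ(4)) = (3,5) ∈ E(G2) ✓
  (1,7) → (φ(1),φ(7)) = (3,9) ∈ E(G2) ✓
  (1,9) → (φ(1),φ(9)) = (3,8) ∈ E(G2) ✓
  (2,4) → (φ(2),φ(4)) = (0,5) ∈ E(G2) ✓
  (2,5) → (φ(2),φ(5)) = (0,6) ∈ E(G2) ✓
  (2,8) → (φ(2),φ(8)) = (0,4) ∈ E(G2) ✓
  (3,4) → (φ(3),φ(4)) = (2,5) ∈ E(G2) ✓
  (3,7) → (φ(3),φ(7)) = (2,9) ∈ E(G2) ✓
  (4,5) → (φ(4),φ(5)) = (5,6) ∈ E(G2) ✓
  (4,6) → (φ(4),φ(6)) = (1,5) ∈ E(G2) ✓
  (5,7) → (φ(5),φ(7)) = (6,9) ∈ E(G2) ✓
  (5,8) → (φ(5),φ(8)) = (4,6) ∈ E(G2) ✓
  (5,9) → (φ(5),φ(9)) = (6,8) ∈ E(G2) ✓
  (6,7) → (φ(6),φ(7)) = (1,9) ∈ E(G2) ✓
  (6,9) → (φ(6),φ(9)) = (1,8) ∈ E(G2) ✓
  (8,9) → (φ(8),φ(9)) = (4,8) ∈ E(G2) ✓
All 18 edges of G1 map to edges of G2, and |E(G1)| = |E(G2)| = 18, so φ is a bijection on edges as well as vertices. Hence G1 ≅ G2.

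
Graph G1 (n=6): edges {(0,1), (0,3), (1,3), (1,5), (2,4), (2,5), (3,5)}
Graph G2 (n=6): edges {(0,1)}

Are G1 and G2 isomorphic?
No, not isomorphic

The graphs are NOT isomorphic.

Connected components of G1: 1 component(s) with vertex sets [[0, 1, 2, 3, 4, 5]], sizes [6].
Connected components of G2: 5 component(s) with vertex sets [[2], [3], [4], [5], [0, 1]], sizes [1, 1, 1, 1, 2].
The number of connected components (and the multiset of component sizes) is an isomorphism invariant — an isomorphism maps each component of G1 bijectively onto a component of G2. Since G1 has 1 component(s) and G2 has 5, they cannot be isomorphic.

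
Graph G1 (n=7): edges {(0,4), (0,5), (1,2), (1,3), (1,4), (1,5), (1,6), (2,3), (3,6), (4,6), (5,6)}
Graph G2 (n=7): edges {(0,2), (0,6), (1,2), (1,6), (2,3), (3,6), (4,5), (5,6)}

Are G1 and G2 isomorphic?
No, not isomorphic

The graphs are NOT isomorphic.

Degrees in G1: deg(0)=2, deg(1)=5, deg(2)=2, deg(3)=3, deg(4)=3, deg(5)=3, deg(6)=4.
Sorted degree sequence of G1: [5, 4, 3, 3, 3, 2, 2].
Degrees in G2: deg(0)=2, deg(1)=2, deg(2)=3, deg(3)=2, deg(4)=1, deg(5)=2, deg(6)=4.
Sorted degree sequence of G2: [4, 3, 2, 2, 2, 2, 1].
The (sorted) degree sequence is an isomorphism invariant, so since G1 and G2 have different degree sequences they cannot be isomorphic.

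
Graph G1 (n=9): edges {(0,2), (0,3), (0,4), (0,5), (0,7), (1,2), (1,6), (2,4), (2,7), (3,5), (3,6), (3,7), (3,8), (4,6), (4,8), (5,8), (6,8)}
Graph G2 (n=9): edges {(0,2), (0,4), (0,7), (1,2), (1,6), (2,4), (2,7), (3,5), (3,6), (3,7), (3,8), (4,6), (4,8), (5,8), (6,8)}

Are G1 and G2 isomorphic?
No, not isomorphic

The graphs are NOT isomorphic.

Counting edges: G1 has 17 edge(s); G2 has 15 edge(s).
Edge count is an isomorphism invariant (a bijection on vertices induces a bijection on edges), so differing edge counts rule out isomorphism.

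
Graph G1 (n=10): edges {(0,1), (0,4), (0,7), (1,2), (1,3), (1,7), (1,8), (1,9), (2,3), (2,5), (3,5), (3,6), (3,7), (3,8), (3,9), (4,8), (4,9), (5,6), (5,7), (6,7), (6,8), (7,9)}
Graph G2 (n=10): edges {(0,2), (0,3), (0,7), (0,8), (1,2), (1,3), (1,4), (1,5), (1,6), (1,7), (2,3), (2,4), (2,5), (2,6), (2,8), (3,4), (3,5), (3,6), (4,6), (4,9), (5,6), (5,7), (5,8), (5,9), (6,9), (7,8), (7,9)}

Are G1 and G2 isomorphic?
No, not isomorphic

The graphs are NOT isomorphic.

Counting triangles (3-cliques): G1 has 13, G2 has 25.
Triangle count is an isomorphism invariant, so differing triangle counts rule out isomorphism.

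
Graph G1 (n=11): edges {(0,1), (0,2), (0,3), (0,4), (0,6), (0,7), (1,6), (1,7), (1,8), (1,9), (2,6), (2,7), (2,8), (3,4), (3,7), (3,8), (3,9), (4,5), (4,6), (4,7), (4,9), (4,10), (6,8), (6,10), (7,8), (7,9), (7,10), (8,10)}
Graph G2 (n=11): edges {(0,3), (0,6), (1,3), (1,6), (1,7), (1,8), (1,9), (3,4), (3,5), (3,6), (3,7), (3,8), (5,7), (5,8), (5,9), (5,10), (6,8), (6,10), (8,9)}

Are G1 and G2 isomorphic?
No, not isomorphic

The graphs are NOT isomorphic.

Connected components of G1: 1 component(s) with vertex sets [[0, 1, 2, 3, 4, 5, 6, 7, 8, 9, 10]], sizes [11].
Connected components of G2: 2 component(s) with vertex sets [[2], [0, 1, 3, 4, 5, 6, 7, 8, 9, 10]], sizes [1, 10].
The number of connected components (and the multiset of component sizes) is an isomorphism invariant — an isomorphism maps each component of G1 bijectively onto a component of G2. Since G1 has 1 component(s) and G2 has 2, they cannot be isomorphic.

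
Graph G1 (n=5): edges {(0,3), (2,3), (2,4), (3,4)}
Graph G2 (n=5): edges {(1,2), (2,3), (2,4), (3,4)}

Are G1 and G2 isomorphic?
Yes, isomorphic

The graphs are isomorphic.
One valid mapping φ: V(G1) → V(G2): 0→1, 1→0, 2→3, 3→2, 4→4

Verify φ preserves adjacency — for each edge of G1, its image is an edge of G2:
  (0,3) → (φ(0),φ(3)) = (1,2) ∈ E(G2) ✓
  (2,3) → (φ(2),φ(3)) = (2,3) ∈ E(G2) ✓
  (2,4) → (φ(2),φ(4)) = (3,4) ∈ E(G2) ✓
  (3,4) → (φ(3),φ(4)) = (2,4) ∈ E(G2) ✓
All 4 edges of G1 map to edges of G2, and |E(G1)| = |E(G2)| = 4, so φ is a bijection on edges as well as vertices. Hence G1 ≅ G2.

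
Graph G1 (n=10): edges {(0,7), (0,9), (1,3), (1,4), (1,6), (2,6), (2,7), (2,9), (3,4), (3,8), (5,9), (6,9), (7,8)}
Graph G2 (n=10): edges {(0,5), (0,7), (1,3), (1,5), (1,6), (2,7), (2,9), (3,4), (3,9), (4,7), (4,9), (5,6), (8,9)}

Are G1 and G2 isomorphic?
Yes, isomorphic

The graphs are isomorphic.
One valid mapping φ: V(G1) → V(G2): 0→2, 1→1, 2→4, 3→5, 4→6, 5→8, 6→3, 7→7, 8→0, 9→9

Verify φ preserves adjacency — for each edge of G1, its image is an edge of G2:
  (0,7) → (φ(0),φ(7)) = (2,7) ∈ E(G2) ✓
  (0,9) → (φ(0),φ(9)) = (2,9) ∈ E(G2) ✓
  (1,3) → (φ(1),φ(3)) = (1,5) ∈ E(G2) ✓
  (1,4) → (φ(1),φ(4)) = (1,6) ∈ E(G2) ✓
  (1,6) → (φ(1),φ(6)) = (1,3) ∈ E(G2) ✓
  (2,6) → (φ(2),φ(6)) = (3,4) ∈ E(G2) ✓
  (2,7) → (φ(2),φ(7)) = (4,7) ∈ E(G2) ✓
  (2,9) → (φ(2),φ(9)) = (4,9) ∈ E(G2) ✓
  (3,4) → (φ(3),φ(4)) = (5,6) ∈ E(G2) ✓
  (3,8) → (φ(3),φ(8)) = (0,5) ∈ E(G2) ✓
  (5,9) → (φ(5),φ(9)) = (8,9) ∈ E(G2) ✓
  (6,9) → (φ(6),φ(9)) = (3,9) ∈ E(G2) ✓
  (7,8) → (φ(7),φ(8)) = (0,7) ∈ E(G2) ✓
All 13 edges of G1 map to edges of G2, and |E(G1)| = |E(G2)| = 13, so φ is a bijection on edges as well as vertices. Hence G1 ≅ G2.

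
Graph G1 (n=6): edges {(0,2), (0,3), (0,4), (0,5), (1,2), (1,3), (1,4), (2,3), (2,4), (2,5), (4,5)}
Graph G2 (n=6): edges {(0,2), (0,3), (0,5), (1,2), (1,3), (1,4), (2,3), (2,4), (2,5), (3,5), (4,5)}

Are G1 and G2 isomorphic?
Yes, isomorphic

The graphs are isomorphic.
One valid mapping φ: V(G1) → V(G2): 0→3, 1→4, 2→2, 3→1, 4→5, 5→0

Verify φ preserves adjacency — for each edge of G1, its image is an edge of G2:
  (0,2) → (φ(0),φ(2)) = (2,3) ∈ E(G2) ✓
  (0,3) → (φ(0),φ(3)) = (1,3) ∈ E(G2) ✓
  (0,4) → (φ(0),φ(4)) = (3,5) ∈ E(G2) ✓
  (0,5) → (φ(0),φ(5)) = (0,3) ∈ E(G2) ✓
  (1,2) → (φ(1),φ(2)) = (2,4) ∈ E(G2) ✓
  (1,3) → (φ(1),φ(3)) = (1,4) ∈ E(G2) ✓
  (1,4) → (φ(1),φ(4)) = (4,5) ∈ E(G2) ✓
  (2,3) → (φ(2),φ(3)) = (1,2) ∈ E(G2) ✓
  (2,4) → (φ(2),φ(4)) = (2,5) ∈ E(G2) ✓
  (2,5) → (φ(2),φ(5)) = (0,2) ∈ E(G2) ✓
  (4,5) → (φ(4),φ(5)) = (0,5) ∈ E(G2) ✓
All 11 edges of G1 map to edges of G2, and |E(G1)| = |E(G2)| = 11, so φ is a bijection on edges as well as vertices. Hence G1 ≅ G2.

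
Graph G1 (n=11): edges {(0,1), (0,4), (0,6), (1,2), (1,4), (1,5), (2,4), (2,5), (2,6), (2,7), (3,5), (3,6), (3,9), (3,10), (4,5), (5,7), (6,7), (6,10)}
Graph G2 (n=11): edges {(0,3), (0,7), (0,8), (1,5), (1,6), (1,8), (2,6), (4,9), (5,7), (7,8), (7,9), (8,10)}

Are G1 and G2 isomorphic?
No, not isomorphic

The graphs are NOT isomorphic.

Connected components of G1: 2 component(s) with vertex sets [[8], [0, 1, 2, 3, 4, 5, 6, 7, 9, 10]], sizes [1, 10].
Connected components of G2: 1 component(s) with vertex sets [[0, 1, 2, 3, 4, 5, 6, 7, 8, 9, 10]], sizes [11].
The number of connected components (and the multiset of component sizes) is an isomorphism invariant — an isomorphism maps each component of G1 bijectively onto a component of G2. Since G1 has 2 component(s) and G2 has 1, they cannot be isomorphic.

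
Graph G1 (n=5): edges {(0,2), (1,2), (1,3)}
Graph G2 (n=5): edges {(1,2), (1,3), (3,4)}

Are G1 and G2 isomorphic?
Yes, isomorphic

The graphs are isomorphic.
One valid mapping φ: V(G1) → V(G2): 0→2, 1→3, 2→1, 3→4, 4→0

Verify φ preserves adjacency — for each edge of G1, its image is an edge of G2:
  (0,2) → (φ(0),φ(2)) = (1,2) ∈ E(G2) ✓
  (1,2) → (φ(1),φ(2)) = (1,3) ∈ E(G2) ✓
  (1,3) → (φ(1),φ(3)) = (3,4) ∈ E(G2) ✓
All 3 edges of G1 map to edges of G2, and |E(G1)| = |E(G2)| = 3, so φ is a bijection on edges as well as vertices. Hence G1 ≅ G2.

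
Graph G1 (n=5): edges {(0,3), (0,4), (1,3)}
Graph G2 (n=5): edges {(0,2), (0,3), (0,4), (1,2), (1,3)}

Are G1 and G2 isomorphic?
No, not isomorphic

The graphs are NOT isomorphic.

Counting edges: G1 has 3 edge(s); G2 has 5 edge(s).
Edge count is an isomorphism invariant (a bijection on vertices induces a bijection on edges), so differing edge counts rule out isomorphism.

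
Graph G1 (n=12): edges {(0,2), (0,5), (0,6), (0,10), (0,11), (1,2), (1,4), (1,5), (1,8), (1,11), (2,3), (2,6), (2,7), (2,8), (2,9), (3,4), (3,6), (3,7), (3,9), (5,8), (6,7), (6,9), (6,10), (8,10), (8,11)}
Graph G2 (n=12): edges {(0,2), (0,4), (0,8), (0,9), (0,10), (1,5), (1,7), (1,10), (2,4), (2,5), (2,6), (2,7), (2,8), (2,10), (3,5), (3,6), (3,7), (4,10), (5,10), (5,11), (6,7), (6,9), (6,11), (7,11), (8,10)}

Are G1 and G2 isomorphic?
Yes, isomorphic

The graphs are isomorphic.
One valid mapping φ: V(G1) → V(G2): 0→5, 1→6, 2→2, 3→0, 4→9, 5→3, 6→10, 7→4, 8→7, 9→8, 10→1, 11→11

Verify φ preserves adjacency — for each edge of G1, its image is an edge of G2:
  (0,2) → (φ(0),φ(2)) = (2,5) ∈ E(G2) ✓
  (0,5) → (φ(0),φ(5)) = (3,5) ∈ E(G2) ✓
  (0,6) → (φ(0),φ(6)) = (5,10) ∈ E(G2) ✓
  (0,10) → (φ(0),φ(10)) = (1,5) ∈ E(G2) ✓
  (0,11) → (φ(0),φ(11)) = (5,11) ∈ E(G2) ✓
  (1,2) → (φ(1),φ(2)) = (2,6) ∈ E(G2) ✓
  (1,4) → (φ(1),φ(4)) = (6,9) ∈ E(G2) ✓
  (1,5) → (φ(1),φ(5)) = (3,6) ∈ E(G2) ✓
  (1,8) → (φ(1),φ(8)) = (6,7) ∈ E(G2) ✓
  (1,11) → (φ(1),φ(11)) = (6,11) ∈ E(G2) ✓
  (2,3) → (φ(2),φ(3)) = (0,2) ∈ E(G2) ✓
  (2,6) → (φ(2),φ(6)) = (2,10) ∈ E(G2) ✓
  (2,7) → (φ(2),φ(7)) = (2,4) ∈ E(G2) ✓
  (2,8) → (φ(2),φ(8)) = (2,7) ∈ E(G2) ✓
  (2,9) → (φ(2),φ(9)) = (2,8) ∈ E(G2) ✓
  (3,4) → (φ(3),φ(4)) = (0,9) ∈ E(G2) ✓
  (3,6) → (φ(3),φ(6)) = (0,10) ∈ E(G2) ✓
  (3,7) → (φ(3),φ(7)) = (0,4) ∈ E(G2) ✓
  (3,9) → (φ(3),φ(9)) = (0,8) ∈ E(G2) ✓
  (5,8) → (φ(5),φ(8)) = (3,7) ∈ E(G2) ✓
  (6,7) → (φ(6),φ(7)) = (4,10) ∈ E(G2) ✓
  (6,9) → (φ(6),φ(9)) = (8,10) ∈ E(G2) ✓
  (6,10) → (φ(6),φ(10)) = (1,10) ∈ E(G2) ✓
  (8,10) → (φ(8),φ(10)) = (1,7) ∈ E(G2) ✓
  (8,11) → (φ(8),φ(11)) = (7,11) ∈ E(G2) ✓
All 25 edges of G1 map to edges of G2, and |E(G1)| = |E(G2)| = 25, so φ is a bijection on edges as well as vertices. Hence G1 ≅ G2.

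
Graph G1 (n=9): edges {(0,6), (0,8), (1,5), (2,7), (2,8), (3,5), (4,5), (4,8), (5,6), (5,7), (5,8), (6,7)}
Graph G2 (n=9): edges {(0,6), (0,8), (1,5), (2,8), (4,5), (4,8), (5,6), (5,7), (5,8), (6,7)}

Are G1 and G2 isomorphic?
No, not isomorphic

The graphs are NOT isomorphic.

Counting edges: G1 has 12 edge(s); G2 has 10 edge(s).
Edge count is an isomorphism invariant (a bijection on vertices induces a bijection on edges), so differing edge counts rule out isomorphism.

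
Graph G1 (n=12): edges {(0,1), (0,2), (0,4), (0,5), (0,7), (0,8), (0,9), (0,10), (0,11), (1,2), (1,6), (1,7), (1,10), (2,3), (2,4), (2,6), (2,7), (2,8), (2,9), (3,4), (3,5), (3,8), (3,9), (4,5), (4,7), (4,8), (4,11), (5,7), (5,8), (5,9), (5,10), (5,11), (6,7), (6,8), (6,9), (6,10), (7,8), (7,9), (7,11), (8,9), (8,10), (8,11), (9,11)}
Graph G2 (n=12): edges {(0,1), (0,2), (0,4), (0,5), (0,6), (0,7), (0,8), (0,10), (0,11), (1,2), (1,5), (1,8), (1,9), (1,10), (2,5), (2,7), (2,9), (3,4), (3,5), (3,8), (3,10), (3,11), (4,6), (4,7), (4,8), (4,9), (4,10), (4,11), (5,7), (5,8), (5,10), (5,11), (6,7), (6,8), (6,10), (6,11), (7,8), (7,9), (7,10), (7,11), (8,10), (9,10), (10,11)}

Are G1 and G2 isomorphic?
Yes, isomorphic

The graphs are isomorphic.
One valid mapping φ: V(G1) → V(G2): 0→7, 1→2, 2→5, 3→3, 4→11, 5→4, 6→1, 7→0, 8→10, 9→8, 10→9, 11→6

Verify φ preserves adjacency — for each edge of G1, its image is an edge of G2:
  (0,1) → (φ(0),φ(1)) = (2,7) ∈ E(G2) ✓
  (0,2) → (φ(0),φ(2)) = (5,7) ∈ E(G2) ✓
  (0,4) → (φ(0),φ(4)) = (7,11) ∈ E(G2) ✓
  (0,5) → (φ(0),φ(5)) = (4,7) ∈ E(G2) ✓
  (0,7) → (φ(0),φ(7)) = (0,7) ∈ E(G2) ✓
  (0,8) → (φ(0),φ(8)) = (7,10) ∈ E(G2) ✓
  (0,9) → (φ(0),φ(9)) = (7,8) ∈ E(G2) ✓
  (0,10) → (φ(0),φ(10)) = (7,9) ∈ E(G2) ✓
  (0,11) → (φ(0),φ(11)) = (6,7) ∈ E(G2) ✓
  (1,2) → (φ(1),φ(2)) = (2,5) ∈ E(G2) ✓
  (1,6) → (φ(1),φ(6)) = (1,2) ∈ E(G2) ✓
  (1,7) → (φ(1),φ(7)) = (0,2) ∈ E(G2) ✓
  (1,10) → (φ(1),φ(10)) = (2,9) ∈ E(G2) ✓
  (2,3) → (φ(2),φ(3)) = (3,5) ∈ E(G2) ✓
  (2,4) → (φ(2),φ(4)) = (5,11) ∈ E(G2) ✓
  (2,6) → (φ(2),φ(6)) = (1,5) ∈ E(G2) ✓
  (2,7) → (φ(2),φ(7)) = (0,5) ∈ E(G2) ✓
  (2,8) → (φ(2),φ(8)) = (5,10) ∈ E(G2) ✓
  (2,9) → (φ(2),φ(9)) = (5,8) ∈ E(G2) ✓
  (3,4) → (φ(3),φ(4)) = (3,11) ∈ E(G2) ✓
  (3,5) → (φ(3),φ(5)) = (3,4) ∈ E(G2) ✓
  (3,8) → (φ(3),φ(8)) = (3,10) ∈ E(G2) ✓
  (3,9) → (φ(3),φ(9)) = (3,8) ∈ E(G2) ✓
  (4,5) → (φ(4),φ(5)) = (4,11) ∈ E(G2) ✓
  (4,7) → (φ(4),φ(7)) = (0,11) ∈ E(G2) ✓
  (4,8) → (φ(4),φ(8)) = (10,11) ∈ E(G2) ✓
  (4,11) → (φ(4),φ(11)) = (6,11) ∈ E(G2) ✓
  (5,7) → (φ(5),φ(7)) = (0,4) ∈ E(G2) ✓
  (5,8) → (φ(5),φ(8)) = (4,10) ∈ E(G2) ✓
  (5,9) → (φ(5),φ(9)) = (4,8) ∈ E(G2) ✓
  (5,10) → (φ(5),φ(10)) = (4,9) ∈ E(G2) ✓
  (5,11) → (φ(5),φ(11)) = (4,6) ∈ E(G2) ✓
  (6,7) → (φ(6),φ(7)) = (0,1) ∈ E(G2) ✓
  (6,8) → (φ(6),φ(8)) = (1,10) ∈ E(G2) ✓
  (6,9) → (φ(6),φ(9)) = (1,8) ∈ E(G2) ✓
  (6,10) → (φ(6),φ(10)) = (1,9) ∈ E(G2) ✓
  (7,8) → (φ(7),φ(8)) = (0,10) ∈ E(G2) ✓
  (7,9) → (φ(7),φ(9)) = (0,8) ∈ E(G2) ✓
  (7,11) → (φ(7),φ(11)) = (0,6) ∈ E(G2) ✓
  (8,9) → (φ(8),φ(9)) = (8,10) ∈ E(G2) ✓
  (8,10) → (φ(8),φ(10)) = (9,10) ∈ E(G2) ✓
  (8,11) → (φ(8),φ(11)) = (6,10) ∈ E(G2) ✓
  (9,11) → (φ(9),φ(11)) = (6,8) ∈ E(G2) ✓
All 43 edges of G1 map to edges of G2, and |E(G1)| = |E(G2)| = 43, so φ is a bijection on edges as well as vertices. Hence G1 ≅ G2.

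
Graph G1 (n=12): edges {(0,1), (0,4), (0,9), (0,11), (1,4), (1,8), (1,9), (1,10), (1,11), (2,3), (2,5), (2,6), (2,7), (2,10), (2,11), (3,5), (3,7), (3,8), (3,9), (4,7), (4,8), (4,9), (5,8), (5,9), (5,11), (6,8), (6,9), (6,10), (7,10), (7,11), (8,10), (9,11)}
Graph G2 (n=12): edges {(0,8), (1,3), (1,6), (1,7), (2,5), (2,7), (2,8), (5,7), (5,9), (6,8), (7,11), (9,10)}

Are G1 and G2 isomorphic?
No, not isomorphic

The graphs are NOT isomorphic.

Degrees in G1: deg(0)=4, deg(1)=6, deg(2)=6, deg(3)=5, deg(4)=5, deg(5)=5, deg(6)=4, deg(7)=5, deg(8)=6, deg(9)=7, deg(10)=5, deg(11)=6.
Sorted degree sequence of G1: [7, 6, 6, 6, 6, 5, 5, 5, 5, 5, 4, 4].
Degrees in G2: deg(0)=1, deg(1)=3, deg(2)=3, deg(3)=1, deg(4)=0, deg(5)=3, deg(6)=2, deg(7)=4, deg(8)=3, deg(9)=2, deg(10)=1, deg(11)=1.
Sorted degree sequence of G2: [4, 3, 3, 3, 3, 2, 2, 1, 1, 1, 1, 0].
The (sorted) degree sequence is an isomorphism invariant, so since G1 and G2 have different degree sequences they cannot be isomorphic.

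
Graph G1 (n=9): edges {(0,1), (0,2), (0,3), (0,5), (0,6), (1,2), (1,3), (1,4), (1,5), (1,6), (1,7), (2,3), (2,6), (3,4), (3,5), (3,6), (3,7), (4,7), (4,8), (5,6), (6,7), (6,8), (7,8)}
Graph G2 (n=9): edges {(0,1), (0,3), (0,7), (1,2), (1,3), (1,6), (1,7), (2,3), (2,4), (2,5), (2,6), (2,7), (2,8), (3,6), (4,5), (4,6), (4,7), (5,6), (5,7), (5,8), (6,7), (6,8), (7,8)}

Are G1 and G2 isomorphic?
Yes, isomorphic

The graphs are isomorphic.
One valid mapping φ: V(G1) → V(G2): 0→5, 1→6, 2→4, 3→2, 4→3, 5→8, 6→7, 7→1, 8→0

Verify φ preserves adjacency — for each edge of G1, its image is an edge of G2:
  (0,1) → (φ(0),φ(1)) = (5,6) ∈ E(G2) ✓
  (0,2) → (φ(0),φ(2)) = (4,5) ∈ E(G2) ✓
  (0,3) → (φ(0),φ(3)) = (2,5) ∈ E(G2) ✓
  (0,5) → (φ(0),φ(5)) = (5,8) ∈ E(G2) ✓
  (0,6) → (φ(0),φ(6)) = (5,7) ∈ E(G2) ✓
  (1,2) → (φ(1),φ(2)) = (4,6) ∈ E(G2) ✓
  (1,3) → (φ(1),φ(3)) = (2,6) ∈ E(G2) ✓
  (1,4) → (φ(1),φ(4)) = (3,6) ∈ E(G2) ✓
  (1,5) → (φ(1),φ(5)) = (6,8) ∈ E(G2) ✓
  (1,6) → (φ(1),φ(6)) = (6,7) ∈ E(G2) ✓
  (1,7) → (φ(1),φ(7)) = (1,6) ∈ E(G2) ✓
  (2,3) → (φ(2),φ(3)) = (2,4) ∈ E(G2) ✓
  (2,6) → (φ(2),φ(6)) = (4,7) ∈ E(G2) ✓
  (3,4) → (φ(3),φ(4)) = (2,3) ∈ E(G2) ✓
  (3,5) → (φ(3),φ(5)) = (2,8) ∈ E(G2) ✓
  (3,6) → (φ(3),φ(6)) = (2,7) ∈ E(G2) ✓
  (3,7) → (φ(3),φ(7)) = (1,2) ∈ E(G2) ✓
  (4,7) → (φ(4),φ(7)) = (1,3) ∈ E(G2) ✓
  (4,8) → (φ(4),φ(8)) = (0,3) ∈ E(G2) ✓
  (5,6) → (φ(5),φ(6)) = (7,8) ∈ E(G2) ✓
  (6,7) → (φ(6),φ(7)) = (1,7) ∈ E(G2) ✓
  (6,8) → (φ(6),φ(8)) = (0,7) ∈ E(G2) ✓
  (7,8) → (φ(7),φ(8)) = (0,1) ∈ E(G2) ✓
All 23 edges of G1 map to edges of G2, and |E(G1)| = |E(G2)| = 23, so φ is a bijection on edges as well as vertices. Hence G1 ≅ G2.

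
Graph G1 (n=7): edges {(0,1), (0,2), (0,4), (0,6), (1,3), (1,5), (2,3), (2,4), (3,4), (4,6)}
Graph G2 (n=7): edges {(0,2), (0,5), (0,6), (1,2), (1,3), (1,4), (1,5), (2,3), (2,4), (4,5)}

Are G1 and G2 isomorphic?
Yes, isomorphic

The graphs are isomorphic.
One valid mapping φ: V(G1) → V(G2): 0→2, 1→0, 2→4, 3→5, 4→1, 5→6, 6→3

Verify φ preserves adjacency — for each edge of G1, its image is an edge of G2:
  (0,1) → (φ(0),φ(1)) = (0,2) ∈ E(G2) ✓
  (0,2) → (φ(0),φ(2)) = (2,4) ∈ E(G2) ✓
  (0,4) → (φ(0),φ(4)) = (1,2) ∈ E(G2) ✓
  (0,6) → (φ(0),φ(6)) = (2,3) ∈ E(G2) ✓
  (1,3) → (φ(1),φ(3)) = (0,5) ∈ E(G2) ✓
  (1,5) → (φ(1),φ(5)) = (0,6) ∈ E(G2) ✓
  (2,3) → (φ(2),φ(3)) = (4,5) ∈ E(G2) ✓
  (2,4) → (φ(2),φ(4)) = (1,4) ∈ E(G2) ✓
  (3,4) → (φ(3),φ(4)) = (1,5) ∈ E(G2) ✓
  (4,6) → (φ(4),φ(6)) = (1,3) ∈ E(G2) ✓
All 10 edges of G1 map to edges of G2, and |E(G1)| = |E(G2)| = 10, so φ is a bijection on edges as well as vertices. Hence G1 ≅ G2.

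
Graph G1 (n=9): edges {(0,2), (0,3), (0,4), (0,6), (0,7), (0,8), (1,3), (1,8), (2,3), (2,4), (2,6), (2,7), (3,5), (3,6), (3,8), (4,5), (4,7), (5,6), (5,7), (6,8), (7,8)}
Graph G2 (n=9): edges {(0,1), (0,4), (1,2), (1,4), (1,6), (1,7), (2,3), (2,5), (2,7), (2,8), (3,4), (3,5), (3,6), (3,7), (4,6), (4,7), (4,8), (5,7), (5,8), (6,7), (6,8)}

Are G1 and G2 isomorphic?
Yes, isomorphic

The graphs are isomorphic.
One valid mapping φ: V(G1) → V(G2): 0→7, 1→0, 2→3, 3→4, 4→5, 5→8, 6→6, 7→2, 8→1

Verify φ preserves adjacency — for each edge of G1, its image is an edge of G2:
  (0,2) → (φ(0),φ(2)) = (3,7) ∈ E(G2) ✓
  (0,3) → (φ(0),φ(3)) = (4,7) ∈ E(G2) ✓
  (0,4) → (φ(0),φ(4)) = (5,7) ∈ E(G2) ✓
  (0,6) → (φ(0),φ(6)) = (6,7) ∈ E(G2) ✓
  (0,7) → (φ(0),φ(7)) = (2,7) ∈ E(G2) ✓
  (0,8) → (φ(0),φ(8)) = (1,7) ∈ E(G2) ✓
  (1,3) → (φ(1),φ(3)) = (0,4) ∈ E(G2) ✓
  (1,8) → (φ(1),φ(8)) = (0,1) ∈ E(G2) ✓
  (2,3) → (φ(2),φ(3)) = (3,4) ∈ E(G2) ✓
  (2,4) → (φ(2),φ(4)) = (3,5) ∈ E(G2) ✓
  (2,6) → (φ(2),φ(6)) = (3,6) ∈ E(G2) ✓
  (2,7) → (φ(2),φ(7)) = (2,3) ∈ E(G2) ✓
  (3,5) → (φ(3),φ(5)) = (4,8) ∈ E(G2) ✓
  (3,6) → (φ(3),φ(6)) = (4,6) ∈ E(G2) ✓
  (3,8) → (φ(3),φ(8)) = (1,4) ∈ E(G2) ✓
  (4,5) → (φ(4),φ(5)) = (5,8) ∈ E(G2) ✓
  (4,7) → (φ(4),φ(7)) = (2,5) ∈ E(G2) ✓
  (5,6) → (φ(5),φ(6)) = (6,8) ∈ E(G2) ✓
  (5,7) → (φ(5),φ(7)) = (2,8) ∈ E(G2) ✓
  (6,8) → (φ(6),φ(8)) = (1,6) ∈ E(G2) ✓
  (7,8) → (φ(7),φ(8)) = (1,2) ∈ E(G2) ✓
All 21 edges of G1 map to edges of G2, and |E(G1)| = |E(G2)| = 21, so φ is a bijection on edges as well as vertices. Hence G1 ≅ G2.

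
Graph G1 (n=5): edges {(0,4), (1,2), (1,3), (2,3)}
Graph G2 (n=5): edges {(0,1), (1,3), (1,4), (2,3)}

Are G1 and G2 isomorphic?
No, not isomorphic

The graphs are NOT isomorphic.

Connected components of G1: 2 component(s) with vertex sets [[0, 4], [1, 2, 3]], sizes [2, 3].
Connected components of G2: 1 component(s) with vertex sets [[0, 1, 2, 3, 4]], sizes [5].
The number of connected components (and the multiset of component sizes) is an isomorphism invariant — an isomorphism maps each component of G1 bijectively onto a component of G2. Since G1 has 2 component(s) and G2 has 1, they cannot be isomorphic.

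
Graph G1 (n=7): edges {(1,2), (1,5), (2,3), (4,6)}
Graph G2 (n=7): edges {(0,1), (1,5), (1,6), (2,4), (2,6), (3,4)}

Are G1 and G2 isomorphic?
No, not isomorphic

The graphs are NOT isomorphic.

Connected components of G1: 3 component(s) with vertex sets [[0], [4, 6], [1, 2, 3, 5]], sizes [1, 2, 4].
Connected components of G2: 1 component(s) with vertex sets [[0, 1, 2, 3, 4, 5, 6]], sizes [7].
The number of connected components (and the multiset of component sizes) is an isomorphism invariant — an isomorphism maps each component of G1 bijectively onto a component of G2. Since G1 has 3 component(s) and G2 has 1, they cannot be isomorphic.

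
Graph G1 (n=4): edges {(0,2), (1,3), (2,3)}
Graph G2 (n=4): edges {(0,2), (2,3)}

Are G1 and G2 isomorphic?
No, not isomorphic

The graphs are NOT isomorphic.

Counting edges: G1 has 3 edge(s); G2 has 2 edge(s).
Edge count is an isomorphism invariant (a bijection on vertices induces a bijection on edges), so differing edge counts rule out isomorphism.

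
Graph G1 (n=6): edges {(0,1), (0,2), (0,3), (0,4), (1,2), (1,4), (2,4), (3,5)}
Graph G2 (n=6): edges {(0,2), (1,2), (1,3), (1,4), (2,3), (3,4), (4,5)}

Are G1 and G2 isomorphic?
No, not isomorphic

The graphs are NOT isomorphic.

Counting triangles (3-cliques): G1 has 4, G2 has 2.
Triangle count is an isomorphism invariant, so differing triangle counts rule out isomorphism.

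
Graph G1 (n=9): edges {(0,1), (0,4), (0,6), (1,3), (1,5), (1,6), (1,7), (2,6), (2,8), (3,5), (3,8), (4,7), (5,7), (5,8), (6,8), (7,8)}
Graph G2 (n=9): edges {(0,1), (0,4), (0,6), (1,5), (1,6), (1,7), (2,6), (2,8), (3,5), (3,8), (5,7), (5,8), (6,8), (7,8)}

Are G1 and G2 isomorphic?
No, not isomorphic

The graphs are NOT isomorphic.

Counting edges: G1 has 16 edge(s); G2 has 14 edge(s).
Edge count is an isomorphism invariant (a bijection on vertices induces a bijection on edges), so differing edge counts rule out isomorphism.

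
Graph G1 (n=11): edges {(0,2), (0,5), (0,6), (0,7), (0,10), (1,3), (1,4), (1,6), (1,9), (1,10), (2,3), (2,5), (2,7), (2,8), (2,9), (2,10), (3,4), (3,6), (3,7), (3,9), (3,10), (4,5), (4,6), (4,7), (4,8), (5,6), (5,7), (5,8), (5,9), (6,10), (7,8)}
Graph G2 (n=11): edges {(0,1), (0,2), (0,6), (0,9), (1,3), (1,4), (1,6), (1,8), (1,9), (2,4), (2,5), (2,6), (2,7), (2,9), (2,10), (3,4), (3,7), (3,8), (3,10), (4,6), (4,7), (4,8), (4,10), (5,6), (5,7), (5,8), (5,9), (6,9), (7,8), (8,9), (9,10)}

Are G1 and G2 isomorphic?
Yes, isomorphic

The graphs are isomorphic.
One valid mapping φ: V(G1) → V(G2): 0→5, 1→3, 2→2, 3→4, 4→1, 5→9, 6→8, 7→6, 8→0, 9→10, 10→7

Verify φ preserves adjacency — for each edge of G1, its image is an edge of G2:
  (0,2) → (φ(0),φ(2)) = (2,5) ∈ E(G2) ✓
  (0,5) → (φ(0),φ(5)) = (5,9) ∈ E(G2) ✓
  (0,6) → (φ(0),φ(6)) = (5,8) ∈ E(G2) ✓
  (0,7) → (φ(0),φ(7)) = (5,6) ∈ E(G2) ✓
  (0,10) → (φ(0),φ(10)) = (5,7) ∈ E(G2) ✓
  (1,3) → (φ(1),φ(3)) = (3,4) ∈ E(G2) ✓
  (1,4) → (φ(1),φ(4)) = (1,3) ∈ E(G2) ✓
  (1,6) → (φ(1),φ(6)) = (3,8) ∈ E(G2) ✓
  (1,9) → (φ(1),φ(9)) = (3,10) ∈ E(G2) ✓
  (1,10) → (φ(1),φ(10)) = (3,7) ∈ E(G2) ✓
  (2,3) → (φ(2),φ(3)) = (2,4) ∈ E(G2) ✓
  (2,5) → (φ(2),φ(5)) = (2,9) ∈ E(G2) ✓
  (2,7) → (φ(2),φ(7)) = (2,6) ∈ E(G2) ✓
  (2,8) → (φ(2),φ(8)) = (0,2) ∈ E(G2) ✓
  (2,9) → (φ(2),φ(9)) = (2,10) ∈ E(G2) ✓
  (2,10) → (φ(2),φ(10)) = (2,7) ∈ E(G2) ✓
  (3,4) → (φ(3),φ(4)) = (1,4) ∈ E(G2) ✓
  (3,6) → (φ(3),φ(6)) = (4,8) ∈ E(G2) ✓
  (3,7) → (φ(3),φ(7)) = (4,6) ∈ E(G2) ✓
  (3,9) → (φ(3),φ(9)) = (4,10) ∈ E(G2) ✓
  (3,10) → (φ(3),φ(10)) = (4,7) ∈ E(G2) ✓
  (4,5) → (φ(4),φ(5)) = (1,9) ∈ E(G2) ✓
  (4,6) → (φ(4),φ(6)) = (1,8) ∈ E(G2) ✓
  (4,7) → (φ(4),φ(7)) = (1,6) ∈ E(G2) ✓
  (4,8) → (φ(4),φ(8)) = (0,1) ∈ E(G2) ✓
  (5,6) → (φ(5),φ(6)) = (8,9) ∈ E(G2) ✓
  (5,7) → (φ(5),φ(7)) = (6,9) ∈ E(G2) ✓
  (5,8) → (φ(5),φ(8)) = (0,9) ∈ E(G2) ✓
  (5,9) → (φ(5),φ(9)) = (9,10) ∈ E(G2) ✓
  (6,10) → (φ(6),φ(10)) = (7,8) ∈ E(G2) ✓
  (7,8) → (φ(7),φ(8)) = (0,6) ∈ E(G2) ✓
All 31 edges of G1 map to edges of G2, and |E(G1)| = |E(G2)| = 31, so φ is a bijection on edges as well as vertices. Hence G1 ≅ G2.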